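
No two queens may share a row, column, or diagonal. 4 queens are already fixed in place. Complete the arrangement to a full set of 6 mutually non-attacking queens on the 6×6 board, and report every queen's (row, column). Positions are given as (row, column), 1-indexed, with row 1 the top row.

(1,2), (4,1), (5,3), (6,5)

(1,2) (2,4) (3,6) (4,1) (5,3) (6,5)

Row 2: attacked by (1,2)→{1,2,3}; (4,1)→{1,3}; (5,3)→{3,6}; (6,5)→{1,5}. Safe: 4. Place at column 4.
Row 3: attacked by (1,2)→{2,4}; (2,4)→{3,4,5}; (4,1)→{1,2}; (5,3)→{1,3,5}; (6,5)→{2,5}. Safe: 6. Place at column 6.
Columns [2, 4, 6, 1, 3, 5], r−c [-1, -2, -3, 3, 2, 1], r+c [3, 6, 9, 5, 8, 11] are all distinct, so no two queens attack.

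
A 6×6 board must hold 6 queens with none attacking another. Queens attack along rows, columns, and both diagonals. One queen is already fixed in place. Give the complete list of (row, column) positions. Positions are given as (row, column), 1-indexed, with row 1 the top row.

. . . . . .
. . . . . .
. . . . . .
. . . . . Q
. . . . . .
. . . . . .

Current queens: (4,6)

Row 1: attacked by (4,6)→{3,6}. Safe: 1, 2, 4, 5. Place at column 5.
Row 2: attacked by (1,5)→{4,5,6}; (4,6)→{4,6}. Safe: 1, 2, 3. Place at column 3.
Row 3: attacked by (1,5)→{3,5}; (2,3)→{2,3,4}; (4,6)→{5,6}. Safe: 1. Place at column 1.
Row 5: attacked by (1,5)→{1,5}; (2,3)→{3,6}; (3,1)→{1,3}; (4,6)→{5,6}. Safe: 2, 4. Place at column 4.
Row 6: attacked by (1,5)→{5}; (2,3)→{3}; (3,1)→{1,4}; (4,6)→{4,6}; (5,4)→{3,4,5}. Safe: 2. Place at column 2.
Columns [5, 3, 1, 6, 4, 2], r−c [-4, -1, 2, -2, 1, 4], r+c [6, 5, 4, 10, 9, 8] are all distinct, so no two queens attack.

(1,5) (2,3) (3,1) (4,6) (5,4) (6,2)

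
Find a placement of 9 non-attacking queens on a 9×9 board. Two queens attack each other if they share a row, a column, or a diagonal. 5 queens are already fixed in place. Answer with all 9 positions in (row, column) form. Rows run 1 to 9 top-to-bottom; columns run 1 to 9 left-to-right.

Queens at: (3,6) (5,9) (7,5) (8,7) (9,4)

(1,3) (2,8) (3,6) (4,1) (5,9) (6,2) (7,5) (8,7) (9,4)

Row 1: attacked by (3,6)→{4,6,8}; (5,9)→{5,9}; (7,5)→{5}; (8,7)→{7}; (9,4)→{4}. Safe: 1, 2, 3. Place at column 3.
Row 2: attacked by (1,3)→{2,3,4}; (3,6)→{5,6,7}; (5,9)→{6,9}; (7,5)→{5}; (8,7)→{1,7}; (9,4)→{4}. Safe: 8. Place at column 8.
Row 4: attacked by (1,3)→{3,6}; (2,8)→{6,8}; (3,6)→{5,6,7}; (5,9)→{8,9}; (7,5)→{2,5,8}; (8,7)→{3,7}; (9,4)→{4,9}. Safe: 1. Place at column 1.
Row 6: attacked by (1,3)→{3,8}; (2,8)→{4,8}; (3,6)→{3,6,9}; (4,1)→{1,3}; (5,9)→{8,9}; (7,5)→{4,5,6}; (8,7)→{5,7,9}; (9,4)→{1,4,7}. Safe: 2. Place at column 2.
Columns [3, 8, 6, 1, 9, 2, 5, 7, 4], r−c [-2, -6, -3, 3, -4, 4, 2, 1, 5], r+c [4, 10, 9, 5, 14, 8, 12, 15, 13] are all distinct, so no two queens attack.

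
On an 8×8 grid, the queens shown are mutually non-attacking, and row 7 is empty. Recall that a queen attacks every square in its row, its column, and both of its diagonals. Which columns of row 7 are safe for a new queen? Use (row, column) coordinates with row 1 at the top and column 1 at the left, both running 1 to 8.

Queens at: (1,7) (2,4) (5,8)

(1,7) attacks row 7 at column 7 and diagonals 1.
(2,4) attacks row 7 at column 4.
(5,8) attacks row 7 at column 8 and diagonals 6.
Attacked columns: {1, 4, 6, 7, 8}. Safe: {2, 3, 5}.

columns 2, 3, 5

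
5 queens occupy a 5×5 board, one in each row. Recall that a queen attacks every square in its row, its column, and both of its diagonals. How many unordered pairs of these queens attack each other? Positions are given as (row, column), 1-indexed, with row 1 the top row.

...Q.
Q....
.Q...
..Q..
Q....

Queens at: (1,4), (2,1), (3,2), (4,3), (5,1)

5

Same column: (2,1)–(5,1) (column 1).
Same diagonal: (1,4)–(3,2) (|1−3| = |4−2| = 2); (2,1)–(3,2) (|2−3| = |1−2| = 1); (2,1)–(4,3) (|2−4| = |1−3| = 2); (3,2)–(4,3) (|3−4| = |2−3| = 1).
Total attacking pairs: 5.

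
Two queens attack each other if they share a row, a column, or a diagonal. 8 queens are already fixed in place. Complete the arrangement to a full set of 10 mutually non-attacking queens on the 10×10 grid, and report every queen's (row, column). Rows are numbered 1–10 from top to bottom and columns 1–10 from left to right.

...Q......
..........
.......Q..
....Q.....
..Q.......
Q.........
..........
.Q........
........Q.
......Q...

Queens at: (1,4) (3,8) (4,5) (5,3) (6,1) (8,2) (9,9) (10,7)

Row 2: attacked by (1,4)→{3,4,5}; (3,8)→{7,8,9}; (4,5)→{3,5,7}; (5,3)→{3,6}; (6,1)→{1,5}; (8,2)→{2,8}; (9,9)→{2,9}; (10,7)→{7}. Safe: 10. Place at column 10.
Row 7: attacked by (1,4)→{4,10}; (2,10)→{5,10}; (3,8)→{4,8}; (4,5)→{2,5,8}; (5,3)→{1,3,5}; (6,1)→{1,2}; (8,2)→{1,2,3}; (9,9)→{7,9}; (10,7)→{4,7,10}. Safe: 6. Place at column 6.
Columns [4, 10, 8, 5, 3, 1, 6, 2, 9, 7], r−c [-3, -8, -5, -1, 2, 5, 1, 6, 0, 3], r+c [5, 12, 11, 9, 8, 7, 13, 10, 18, 17] are all distinct, so no two queens attack.

(1,4) (2,10) (3,8) (4,5) (5,3) (6,1) (7,6) (8,2) (9,9) (10,7)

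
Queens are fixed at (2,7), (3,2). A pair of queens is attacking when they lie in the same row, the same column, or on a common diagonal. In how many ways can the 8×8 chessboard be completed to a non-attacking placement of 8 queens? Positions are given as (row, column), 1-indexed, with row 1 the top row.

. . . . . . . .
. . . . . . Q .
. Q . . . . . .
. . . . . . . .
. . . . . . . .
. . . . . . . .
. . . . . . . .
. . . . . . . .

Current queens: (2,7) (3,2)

5

Branch on row 1: col 1 → 0; col 3 → 2; col 5 → 3.
Sum: 0 + 2 + 3 = 5.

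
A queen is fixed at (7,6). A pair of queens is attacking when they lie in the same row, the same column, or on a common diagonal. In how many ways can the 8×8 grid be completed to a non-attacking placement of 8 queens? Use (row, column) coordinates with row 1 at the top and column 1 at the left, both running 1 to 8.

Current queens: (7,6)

14

Branch on row 1: col 1 → 1; col 2 → 3; col 3 → 0; col 4 → 3; col 5 → 6; col 7 → 1; col 8 → 0.
Sum: 1 + 3 + 0 + 3 + 6 + 1 + 0 = 14.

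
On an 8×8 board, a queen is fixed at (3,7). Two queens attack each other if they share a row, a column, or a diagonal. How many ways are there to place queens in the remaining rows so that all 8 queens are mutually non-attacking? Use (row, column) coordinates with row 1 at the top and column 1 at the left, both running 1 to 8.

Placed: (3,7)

14

Branch on row 1: col 1 → 0; col 2 → 2; col 3 → 2; col 4 → 3; col 6 → 7; col 8 → 0.
Sum: 0 + 2 + 2 + 3 + 7 + 0 = 14.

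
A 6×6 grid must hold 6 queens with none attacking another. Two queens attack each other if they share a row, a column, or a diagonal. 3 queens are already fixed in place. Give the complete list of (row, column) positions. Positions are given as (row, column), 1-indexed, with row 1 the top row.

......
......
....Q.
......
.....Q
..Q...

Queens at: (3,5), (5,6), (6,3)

(1,4) (2,1) (3,5) (4,2) (5,6) (6,3)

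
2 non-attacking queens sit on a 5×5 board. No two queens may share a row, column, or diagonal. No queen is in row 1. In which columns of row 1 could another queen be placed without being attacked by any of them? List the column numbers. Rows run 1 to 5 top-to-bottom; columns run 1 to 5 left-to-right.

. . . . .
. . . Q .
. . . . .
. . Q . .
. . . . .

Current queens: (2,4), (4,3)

columns 1, 2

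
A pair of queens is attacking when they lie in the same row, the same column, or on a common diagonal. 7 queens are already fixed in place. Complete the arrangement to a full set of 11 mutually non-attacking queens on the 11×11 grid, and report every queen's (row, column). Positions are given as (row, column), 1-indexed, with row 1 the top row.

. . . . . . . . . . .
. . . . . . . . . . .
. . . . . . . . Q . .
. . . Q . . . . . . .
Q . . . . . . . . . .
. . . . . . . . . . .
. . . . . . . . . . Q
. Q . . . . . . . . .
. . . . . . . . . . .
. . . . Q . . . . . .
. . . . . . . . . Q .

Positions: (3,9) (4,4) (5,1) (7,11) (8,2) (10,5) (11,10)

(1,6) (2,3) (3,9) (4,4) (5,1) (6,8) (7,11) (8,2) (9,7) (10,5) (11,10)

Row 1: attacked by (3,9)→{7,9,11}; (4,4)→{1,4,7}; (5,1)→{1,5}; (7,11)→{5,11}; (8,2)→{2,9}; (10,5)→{5}; (11,10)→{10}. Safe: 3, 6, 8. Place at column 6.
Row 2: attacked by (1,6)→{5,6,7}; (3,9)→{8,9,10}; (4,4)→{2,4,6}; (5,1)→{1,4}; (7,11)→{6,11}; (8,2)→{2,8}; (10,5)→{5}; (11,10)→{1,10}. Safe: 3. Place at column 3.
Row 6: attacked by (1,6)→{1,6,11}; (2,3)→{3,7}; (3,9)→{6,9}; (4,4)→{2,4,6}; (5,1)→{1,2}; (7,11)→{10,11}; (8,2)→{2,4}; (10,5)→{1,5,9}; (11,10)→{5,10}. Safe: 8. Place at column 8.
Row 9: attacked by (1,6)→{6}; (2,3)→{3,10}; (3,9)→{3,9}; (4,4)→{4,9}; (5,1)→{1,5}; (6,8)→{5,8,11}; (7,11)→{9,11}; (8,2)→{1,2,3}; (10,5)→{4,5,6}; (11,10)→{8,10}. Safe: 7. Place at column 7.
Columns [6, 3, 9, 4, 1, 8, 11, 2, 7, 5, 10], r−c [-5, -1, -6, 0, 4, -2, -4, 6, 2, 5, 1], r+c [7, 5, 12, 8, 6, 14, 18, 10, 16, 15, 21] are all distinct, so no two queens attack.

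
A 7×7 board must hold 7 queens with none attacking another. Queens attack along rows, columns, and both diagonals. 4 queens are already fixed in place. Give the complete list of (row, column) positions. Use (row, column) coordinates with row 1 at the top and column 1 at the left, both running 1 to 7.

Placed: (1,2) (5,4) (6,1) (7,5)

Row 2: attacked by (1,2)→{1,2,3}; (5,4)→{1,4,7}; (6,1)→{1,5}; (7,5)→{5}. Safe: 6. Place at column 6.
Row 3: attacked by (1,2)→{2,4}; (2,6)→{5,6,7}; (5,4)→{2,4,6}; (6,1)→{1,4}; (7,5)→{1,5}. Safe: 3. Place at column 3.
Row 4: attacked by (1,2)→{2,5}; (2,6)→{4,6}; (3,3)→{2,3,4}; (5,4)→{3,4,5}; (6,1)→{1,3}; (7,5)→{2,5}. Safe: 7. Place at column 7.
Columns [2, 6, 3, 7, 4, 1, 5], r−c [-1, -4, 0, -3, 1, 5, 2], r+c [3, 8, 6, 11, 9, 7, 12] are all distinct, so no two queens attack.

(1,2) (2,6) (3,3) (4,7) (5,4) (6,1) (7,5)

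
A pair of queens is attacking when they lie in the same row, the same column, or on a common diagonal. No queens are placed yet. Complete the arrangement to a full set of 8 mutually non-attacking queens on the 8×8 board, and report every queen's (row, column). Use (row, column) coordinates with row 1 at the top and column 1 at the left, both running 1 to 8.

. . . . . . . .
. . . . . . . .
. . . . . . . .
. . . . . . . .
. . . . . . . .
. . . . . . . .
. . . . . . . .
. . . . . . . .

Row 1: Safe: 1, 2, 3, 4, 5, 6, 7, 8. Place at column 7.
Row 2: attacked by (1,7)→{6,7,8}. Safe: 1, 2, 3, 4, 5. Place at column 1.
Row 3: attacked by (1,7)→{5,7}; (2,1)→{1,2}. Safe: 3, 4, 6, 8. Place at column 3.
Row 4: attacked by (1,7)→{4,7}; (2,1)→{1,3}; (3,3)→{2,3,4}. Safe: 5, 6, 8. Place at column 8.
Row 5: attacked by (1,7)→{3,7}; (2,1)→{1,4}; (3,3)→{1,3,5}; (4,8)→{7,8}. Safe: 2, 6. Place at column 6.
Row 6: attacked by (1,7)→{2,7}; (2,1)→{1,5}; (3,3)→{3,6}; (4,8)→{6,8}; (5,6)→{5,6,7}. Safe: 4. Place at column 4.
Row 7: attacked by (1,7)→{1,7}; (2,1)→{1,6}; (3,3)→{3,7}; (4,8)→{5,8}; (5,6)→{4,6,8}; (6,4)→{3,4,5}. Safe: 2. Place at column 2.
Row 8: attacked by (1,7)→{7}; (2,1)→{1,7}; (3,3)→{3,8}; (4,8)→{4,8}; (5,6)→{3,6}; (6,4)→{2,4,6}; (7,2)→{1,2,3}. Safe: 5. Place at column 5.
Columns [7, 1, 3, 8, 6, 4, 2, 5], r−c [-6, 1, 0, -4, -1, 2, 5, 3], r+c [8, 3, 6, 12, 11, 10, 9, 13] are all distinct, so no two queens attack.

(1,7) (2,1) (3,3) (4,8) (5,6) (6,4) (7,2) (8,5)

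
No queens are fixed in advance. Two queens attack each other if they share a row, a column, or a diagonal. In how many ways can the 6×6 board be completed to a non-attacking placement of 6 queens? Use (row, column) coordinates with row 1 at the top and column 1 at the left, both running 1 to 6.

4

Branch on row 1: col 1 → 0; col 2 → 1; col 3 → 1; col 4 → 1; col 5 → 1; col 6 → 0.
Sum: 0 + 1 + 1 + 1 + 1 + 0 = 4.
(This is the classic 6-queens count.)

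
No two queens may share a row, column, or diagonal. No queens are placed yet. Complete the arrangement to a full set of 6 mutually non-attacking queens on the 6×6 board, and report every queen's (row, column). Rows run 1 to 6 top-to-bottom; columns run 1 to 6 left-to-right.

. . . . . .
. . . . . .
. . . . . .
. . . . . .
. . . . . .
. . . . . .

Row 1: Safe: 1, 2, 3, 4, 5, 6. Place at column 2.
Row 2: attacked by (1,2)→{1,2,3}. Safe: 4, 5, 6. Place at column 4.
Row 3: attacked by (1,2)→{2,4}; (2,4)→{3,4,5}. Safe: 1, 6. Place at column 6.
Row 4: attacked by (1,2)→{2,5}; (2,4)→{2,4,6}; (3,6)→{5,6}. Safe: 1, 3. Place at column 1.
Row 5: attacked by (1,2)→{2,6}; (2,4)→{1,4}; (3,6)→{4,6}; (4,1)→{1,2}. Safe: 3, 5. Place at column 3.
Row 6: attacked by (1,2)→{2}; (2,4)→{4}; (3,6)→{3,6}; (4,1)→{1,3}; (5,3)→{2,3,4}. Safe: 5. Place at column 5.
Columns [2, 4, 6, 1, 3, 5], r−c [-1, -2, -3, 3, 2, 1], r+c [3, 6, 9, 5, 8, 11] are all distinct, so no two queens attack.

(1,2) (2,4) (3,6) (4,1) (5,3) (6,5)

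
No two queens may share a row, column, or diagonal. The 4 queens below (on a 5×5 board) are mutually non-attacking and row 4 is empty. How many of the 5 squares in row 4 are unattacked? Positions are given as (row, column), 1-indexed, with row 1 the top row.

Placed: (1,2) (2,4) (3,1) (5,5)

(1,2) attacks row 4 at column 2 and diagonals 5.
(2,4) attacks row 4 at column 4 and diagonals 2.
(3,1) attacks row 4 at column 1 and diagonals 2.
(5,5) attacks row 4 at column 5 and diagonals 4.
Attacked columns: {1, 2, 4, 5}. Safe: {3}.

1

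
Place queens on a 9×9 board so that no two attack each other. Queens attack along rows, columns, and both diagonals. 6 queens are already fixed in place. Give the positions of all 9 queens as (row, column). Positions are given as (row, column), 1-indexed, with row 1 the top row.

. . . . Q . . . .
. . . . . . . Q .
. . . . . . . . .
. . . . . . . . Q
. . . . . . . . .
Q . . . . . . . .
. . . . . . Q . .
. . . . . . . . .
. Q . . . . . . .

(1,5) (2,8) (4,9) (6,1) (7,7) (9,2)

Row 3: attacked by (1,5)→{3,5,7}; (2,8)→{7,8,9}; (4,9)→{8,9}; (6,1)→{1,4}; (7,7)→{3,7}; (9,2)→{2,8}. Safe: 6. Place at column 6.
Row 5: attacked by (1,5)→{1,5,9}; (2,8)→{5,8}; (3,6)→{4,6,8}; (4,9)→{8,9}; (6,1)→{1,2}; (7,7)→{5,7,9}; (9,2)→{2,6}. Safe: 3. Place at column 3.
Row 8: attacked by (1,5)→{5}; (2,8)→{2,8}; (3,6)→{1,6}; (4,9)→{5,9}; (5,3)→{3,6}; (6,1)→{1,3}; (7,7)→{6,7,8}; (9,2)→{1,2,3}. Safe: 4. Place at column 4.
Columns [5, 8, 6, 9, 3, 1, 7, 4, 2], r−c [-4, -6, -3, -5, 2, 5, 0, 4, 7], r+c [6, 10, 9, 13, 8, 7, 14, 12, 11] are all distinct, so no two queens attack.

(1,5) (2,8) (3,6) (4,9) (5,3) (6,1) (7,7) (8,4) (9,2)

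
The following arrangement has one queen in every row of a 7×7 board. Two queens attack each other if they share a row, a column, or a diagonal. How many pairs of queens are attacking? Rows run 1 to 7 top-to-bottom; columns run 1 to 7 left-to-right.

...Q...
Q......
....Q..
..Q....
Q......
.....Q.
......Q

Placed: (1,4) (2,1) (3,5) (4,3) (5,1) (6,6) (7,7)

3

Same column: (2,1)–(5,1) (column 1).
Same diagonal: (2,1)–(4,3) (|2−4| = |1−3| = 2); (6,6)–(7,7) (|6−7| = |6−7| = 1).
Total attacking pairs: 3.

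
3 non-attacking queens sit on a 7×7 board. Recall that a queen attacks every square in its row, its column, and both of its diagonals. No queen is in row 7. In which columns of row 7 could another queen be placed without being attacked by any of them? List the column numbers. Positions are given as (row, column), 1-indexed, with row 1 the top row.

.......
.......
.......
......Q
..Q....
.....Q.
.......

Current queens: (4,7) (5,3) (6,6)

columns 2

(4,7) attacks row 7 at column 7 and diagonals 4.
(5,3) attacks row 7 at column 3 and diagonals 1, 5.
(6,6) attacks row 7 at column 6 and diagonals 5, 7.
Attacked columns: {1, 3, 4, 5, 6, 7}. Safe: {2}.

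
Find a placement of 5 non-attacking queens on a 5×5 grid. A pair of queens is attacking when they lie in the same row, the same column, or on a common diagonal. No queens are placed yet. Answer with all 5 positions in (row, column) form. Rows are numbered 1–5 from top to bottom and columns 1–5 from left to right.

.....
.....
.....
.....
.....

Row 1: Safe: 1, 2, 3, 4, 5. Place at column 4.
Row 2: attacked by (1,4)→{3,4,5}. Safe: 1, 2. Place at column 2.
Row 3: attacked by (1,4)→{2,4}; (2,2)→{1,2,3}. Safe: 5. Place at column 5.
Row 4: attacked by (1,4)→{1,4}; (2,2)→{2,4}; (3,5)→{4,5}. Safe: 3. Place at column 3.
Row 5: attacked by (1,4)→{4}; (2,2)→{2,5}; (3,5)→{3,5}; (4,3)→{2,3,4}. Safe: 1. Place at column 1.
Columns [4, 2, 5, 3, 1], r−c [-3, 0, -2, 1, 4], r+c [5, 4, 8, 7, 6] are all distinct, so no two queens attack.

(1,4) (2,2) (3,5) (4,3) (5,1)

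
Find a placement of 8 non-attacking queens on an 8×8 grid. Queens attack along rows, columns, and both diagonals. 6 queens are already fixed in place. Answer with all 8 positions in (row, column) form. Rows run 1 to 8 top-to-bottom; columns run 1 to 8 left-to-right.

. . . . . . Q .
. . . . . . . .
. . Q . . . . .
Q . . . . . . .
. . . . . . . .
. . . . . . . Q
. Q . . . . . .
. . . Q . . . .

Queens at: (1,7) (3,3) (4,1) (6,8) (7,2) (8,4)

Row 2: attacked by (1,7)→{6,7,8}; (3,3)→{2,3,4}; (4,1)→{1,3}; (6,8)→{4,8}; (7,2)→{2,7}; (8,4)→{4}. Safe: 5. Place at column 5.
Row 5: attacked by (1,7)→{3,7}; (2,5)→{2,5,8}; (3,3)→{1,3,5}; (4,1)→{1,2}; (6,8)→{7,8}; (7,2)→{2,4}; (8,4)→{1,4,7}. Safe: 6. Place at column 6.
Columns [7, 5, 3, 1, 6, 8, 2, 4], r−c [-6, -3, 0, 3, -1, -2, 5, 4], r+c [8, 7, 6, 5, 11, 14, 9, 12] are all distinct, so no two queens attack.

(1,7) (2,5) (3,3) (4,1) (5,6) (6,8) (7,2) (8,4)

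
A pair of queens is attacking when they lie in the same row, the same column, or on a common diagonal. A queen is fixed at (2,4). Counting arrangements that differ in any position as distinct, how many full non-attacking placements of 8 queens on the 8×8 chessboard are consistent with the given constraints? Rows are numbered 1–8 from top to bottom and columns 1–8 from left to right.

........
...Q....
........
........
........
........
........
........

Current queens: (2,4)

Branch on row 1: col 1 → 0; col 2 → 1; col 6 → 4; col 7 → 2; col 8 → 1.
Sum: 0 + 1 + 4 + 2 + 1 = 8.

8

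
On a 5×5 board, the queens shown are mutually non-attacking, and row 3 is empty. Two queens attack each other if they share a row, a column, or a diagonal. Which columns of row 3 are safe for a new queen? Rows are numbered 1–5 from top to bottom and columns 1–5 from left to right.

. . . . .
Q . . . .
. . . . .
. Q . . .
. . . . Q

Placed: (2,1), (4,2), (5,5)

(2,1) attacks row 3 at column 1 and diagonals 2.
(4,2) attacks row 3 at column 2 and diagonals 1, 3.
(5,5) attacks row 3 at column 5 and diagonals 3.
Attacked columns: {1, 2, 3, 5}. Safe: {4}.

columns 4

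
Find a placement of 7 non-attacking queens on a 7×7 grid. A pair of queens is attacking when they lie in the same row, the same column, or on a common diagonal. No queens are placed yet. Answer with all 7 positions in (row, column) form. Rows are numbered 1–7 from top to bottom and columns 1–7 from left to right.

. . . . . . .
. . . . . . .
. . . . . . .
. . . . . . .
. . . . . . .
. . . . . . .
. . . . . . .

Row 1: Safe: 1, 2, 3, 4, 5, 6, 7. Place at column 3.
Row 2: attacked by (1,3)→{2,3,4}. Safe: 1, 5, 6, 7. Place at column 1.
Row 3: attacked by (1,3)→{1,3,5}; (2,1)→{1,2}. Safe: 4, 6, 7. Place at column 6.
Row 4: attacked by (1,3)→{3,6}; (2,1)→{1,3}; (3,6)→{5,6,7}. Safe: 2, 4. Place at column 4.
Row 5: attacked by (1,3)→{3,7}; (2,1)→{1,4}; (3,6)→{4,6}; (4,4)→{3,4,5}. Safe: 2. Place at column 2.
Row 6: attacked by (1,3)→{3}; (2,1)→{1,5}; (3,6)→{3,6}; (4,4)→{2,4,6}; (5,2)→{1,2,3}. Safe: 7. Place at column 7.
Row 7: attacked by (1,3)→{3}; (2,1)→{1,6}; (3,6)→{2,6}; (4,4)→{1,4,7}; (5,2)→{2,4}; (6,7)→{6,7}. Safe: 5. Place at column 5.
Columns [3, 1, 6, 4, 2, 7, 5], r−c [-2, 1, -3, 0, 3, -1, 2], r+c [4, 3, 9, 8, 7, 13, 12] are all distinct, so no two queens attack.

(1,3) (2,1) (3,6) (4,4) (5,2) (6,7) (7,5)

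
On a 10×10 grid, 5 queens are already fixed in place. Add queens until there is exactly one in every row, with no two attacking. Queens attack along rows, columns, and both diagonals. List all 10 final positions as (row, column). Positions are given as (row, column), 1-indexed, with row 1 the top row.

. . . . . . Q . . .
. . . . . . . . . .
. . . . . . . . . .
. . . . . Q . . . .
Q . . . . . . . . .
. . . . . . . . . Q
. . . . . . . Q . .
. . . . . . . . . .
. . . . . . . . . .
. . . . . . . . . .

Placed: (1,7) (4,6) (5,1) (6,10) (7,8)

Row 2: attacked by (1,7)→{6,7,8}; (4,6)→{4,6,8}; (5,1)→{1,4}; (6,10)→{6,10}; (7,8)→{3,8}. Safe: 2, 5, 9. Place at column 5.
Row 3: attacked by (1,7)→{5,7,9}; (2,5)→{4,5,6}; (4,6)→{5,6,7}; (5,1)→{1,3}; (6,10)→{7,10}; (7,8)→{4,8}. Safe: 2. Place at column 2.
Row 8: attacked by (1,7)→{7}; (2,5)→{5}; (3,2)→{2,7}; (4,6)→{2,6,10}; (5,1)→{1,4}; (6,10)→{8,10}; (7,8)→{7,8,9}. Safe: 3. Place at column 3.
Row 9: attacked by (1,7)→{7}; (2,5)→{5}; (3,2)→{2,8}; (4,6)→{1,6}; (5,1)→{1,5}; (6,10)→{7,10}; (7,8)→{6,8,10}; (8,3)→{2,3,4}. Safe: 9. Place at column 9.
Row 10: attacked by (1,7)→{7}; (2,5)→{5}; (3,2)→{2,9}; (4,6)→{6}; (5,1)→{1,6}; (6,10)→{6,10}; (7,8)→{5,8}; (8,3)→{1,3,5}; (9,9)→{8,9,10}. Safe: 4. Place at column 4.
Columns [7, 5, 2, 6, 1, 10, 8, 3, 9, 4], r−c [-6, -3, 1, -2, 4, -4, -1, 5, 0, 6], r+c [8, 7, 5, 10, 6, 16, 15, 11, 18, 14] are all distinct, so no two queens attack.

(1,7) (2,5) (3,2) (4,6) (5,1) (6,10) (7,8) (8,3) (9,9) (10,4)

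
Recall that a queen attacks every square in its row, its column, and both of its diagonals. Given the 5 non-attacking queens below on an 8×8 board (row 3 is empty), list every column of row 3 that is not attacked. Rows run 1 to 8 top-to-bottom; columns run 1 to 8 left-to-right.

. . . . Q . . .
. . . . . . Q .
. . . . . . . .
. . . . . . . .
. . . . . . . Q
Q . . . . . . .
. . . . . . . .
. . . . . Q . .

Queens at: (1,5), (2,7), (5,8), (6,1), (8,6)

columns 2

(1,5) attacks row 3 at column 5 and diagonals 3, 7.
(2,7) attacks row 3 at column 7 and diagonals 6, 8.
(5,8) attacks row 3 at column 8 and diagonals 6.
(6,1) attacks row 3 at column 1 and diagonals 4.
(8,6) attacks row 3 at column 6 and diagonals 1.
Attacked columns: {1, 3, 4, 5, 6, 7, 8}. Safe: {2}.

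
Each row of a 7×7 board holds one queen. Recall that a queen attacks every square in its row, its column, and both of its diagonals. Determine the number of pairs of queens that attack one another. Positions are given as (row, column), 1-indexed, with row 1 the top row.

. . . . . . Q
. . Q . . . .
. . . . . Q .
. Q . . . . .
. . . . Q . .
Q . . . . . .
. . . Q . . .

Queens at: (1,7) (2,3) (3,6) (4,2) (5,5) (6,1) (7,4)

0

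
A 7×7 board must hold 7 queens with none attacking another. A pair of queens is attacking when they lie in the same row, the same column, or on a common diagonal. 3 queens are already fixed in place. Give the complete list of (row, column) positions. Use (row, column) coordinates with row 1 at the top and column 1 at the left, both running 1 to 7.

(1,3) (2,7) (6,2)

(1,3) (2,7) (3,4) (4,1) (5,5) (6,2) (7,6)

Row 3: attacked by (1,3)→{1,3,5}; (2,7)→{6,7}; (6,2)→{2,5}. Safe: 4. Place at column 4.
Row 4: attacked by (1,3)→{3,6}; (2,7)→{5,7}; (3,4)→{3,4,5}; (6,2)→{2,4}. Safe: 1. Place at column 1.
Row 5: attacked by (1,3)→{3,7}; (2,7)→{4,7}; (3,4)→{2,4,6}; (4,1)→{1,2}; (6,2)→{1,2,3}. Safe: 5. Place at column 5.
Row 7: attacked by (1,3)→{3}; (2,7)→{2,7}; (3,4)→{4}; (4,1)→{1,4}; (5,5)→{3,5,7}; (6,2)→{1,2,3}. Safe: 6. Place at column 6.
Columns [3, 7, 4, 1, 5, 2, 6], r−c [-2, -5, -1, 3, 0, 4, 1], r+c [4, 9, 7, 5, 10, 8, 13] are all distinct, so no two queens attack.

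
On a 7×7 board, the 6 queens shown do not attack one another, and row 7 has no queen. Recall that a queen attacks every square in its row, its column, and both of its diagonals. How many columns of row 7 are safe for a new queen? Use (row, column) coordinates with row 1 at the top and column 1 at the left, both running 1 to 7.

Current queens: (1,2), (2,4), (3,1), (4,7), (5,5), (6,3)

1

(1,2) attacks row 7 at column 2.
(2,4) attacks row 7 at column 4.
(3,1) attacks row 7 at column 1 and diagonals 5.
(4,7) attacks row 7 at column 7 and diagonals 4.
(5,5) attacks row 7 at column 5 and diagonals 3, 7.
(6,3) attacks row 7 at column 3 and diagonals 2, 4.
Attacked columns: {1, 2, 3, 4, 5, 7}. Safe: {6}.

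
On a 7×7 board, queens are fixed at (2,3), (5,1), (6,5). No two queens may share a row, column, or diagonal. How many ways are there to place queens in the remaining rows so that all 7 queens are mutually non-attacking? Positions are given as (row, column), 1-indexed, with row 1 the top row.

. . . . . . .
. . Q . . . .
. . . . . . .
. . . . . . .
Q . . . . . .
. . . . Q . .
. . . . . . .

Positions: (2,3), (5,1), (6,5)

Branch on row 1: col 6 → 1; col 7 → 0.
Sum: 1 + 0 = 1.

1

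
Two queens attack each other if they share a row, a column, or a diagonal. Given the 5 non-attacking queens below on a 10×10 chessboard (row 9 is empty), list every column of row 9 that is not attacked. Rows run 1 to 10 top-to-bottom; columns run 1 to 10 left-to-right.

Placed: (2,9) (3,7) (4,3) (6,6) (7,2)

(2,9) attacks row 9 at column 9 and diagonals 2.
(3,7) attacks row 9 at column 7 and diagonals 1.
(4,3) attacks row 9 at column 3 and diagonals 8.
(6,6) attacks row 9 at column 6 and diagonals 3, 9.
(7,2) attacks row 9 at column 2 and diagonals 4.
Attacked columns: {1, 2, 3, 4, 6, 7, 8, 9}. Safe: {5, 10}.

columns 5, 10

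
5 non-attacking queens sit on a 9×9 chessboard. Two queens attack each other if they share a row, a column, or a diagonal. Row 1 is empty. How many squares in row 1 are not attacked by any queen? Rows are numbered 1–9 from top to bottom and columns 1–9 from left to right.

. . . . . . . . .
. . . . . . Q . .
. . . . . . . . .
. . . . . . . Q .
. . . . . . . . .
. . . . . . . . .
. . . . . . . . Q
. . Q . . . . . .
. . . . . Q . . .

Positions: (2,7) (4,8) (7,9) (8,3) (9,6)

3

(2,7) attacks row 1 at column 7 and diagonals 6, 8.
(4,8) attacks row 1 at column 8 and diagonals 5.
(7,9) attacks row 1 at column 9 and diagonals 3.
(8,3) attacks row 1 at column 3.
(9,6) attacks row 1 at column 6.
Attacked columns: {3, 5, 6, 7, 8, 9}. Safe: {1, 2, 4}.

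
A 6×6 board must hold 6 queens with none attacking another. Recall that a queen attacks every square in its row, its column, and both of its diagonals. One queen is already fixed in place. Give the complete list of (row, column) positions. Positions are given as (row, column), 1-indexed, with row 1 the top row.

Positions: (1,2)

(1,2) (2,4) (3,6) (4,1) (5,3) (6,5)

Row 2: attacked by (1,2)→{1,2,3}. Safe: 4, 5, 6. Place at column 4.
Row 3: attacked by (1,2)→{2,4}; (2,4)→{3,4,5}. Safe: 1, 6. Place at column 6.
Row 4: attacked by (1,2)→{2,5}; (2,4)→{2,4,6}; (3,6)→{5,6}. Safe: 1, 3. Place at column 1.
Row 5: attacked by (1,2)→{2,6}; (2,4)→{1,4}; (3,6)→{4,6}; (4,1)→{1,2}. Safe: 3, 5. Place at column 3.
Row 6: attacked by (1,2)→{2}; (2,4)→{4}; (3,6)→{3,6}; (4,1)→{1,3}; (5,3)→{2,3,4}. Safe: 5. Place at column 5.
Columns [2, 4, 6, 1, 3, 5], r−c [-1, -2, -3, 3, 2, 1], r+c [3, 6, 9, 5, 8, 11] are all distinct, so no two queens attack.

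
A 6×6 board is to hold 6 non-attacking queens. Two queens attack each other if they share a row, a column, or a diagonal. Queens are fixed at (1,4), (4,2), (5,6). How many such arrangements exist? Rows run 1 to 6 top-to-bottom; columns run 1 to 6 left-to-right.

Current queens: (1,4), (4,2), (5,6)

Branch on row 2: col 1 → 1.
Sum: 1 = 1.

1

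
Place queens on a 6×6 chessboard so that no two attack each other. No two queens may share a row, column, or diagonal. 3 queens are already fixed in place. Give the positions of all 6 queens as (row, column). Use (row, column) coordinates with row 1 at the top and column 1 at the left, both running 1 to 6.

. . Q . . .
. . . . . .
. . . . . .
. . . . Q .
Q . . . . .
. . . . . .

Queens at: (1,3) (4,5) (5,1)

(1,3) (2,6) (3,2) (4,5) (5,1) (6,4)

Row 2: attacked by (1,3)→{2,3,4}; (4,5)→{3,5}; (5,1)→{1,4}. Safe: 6. Place at column 6.
Row 3: attacked by (1,3)→{1,3,5}; (2,6)→{5,6}; (4,5)→{4,5,6}; (5,1)→{1,3}. Safe: 2. Place at column 2.
Row 6: attacked by (1,3)→{3}; (2,6)→{2,6}; (3,2)→{2,5}; (4,5)→{3,5}; (5,1)→{1,2}. Safe: 4. Place at column 4.
Columns [3, 6, 2, 5, 1, 4], r−c [-2, -4, 1, -1, 4, 2], r+c [4, 8, 5, 9, 6, 10] are all distinct, so no two queens attack.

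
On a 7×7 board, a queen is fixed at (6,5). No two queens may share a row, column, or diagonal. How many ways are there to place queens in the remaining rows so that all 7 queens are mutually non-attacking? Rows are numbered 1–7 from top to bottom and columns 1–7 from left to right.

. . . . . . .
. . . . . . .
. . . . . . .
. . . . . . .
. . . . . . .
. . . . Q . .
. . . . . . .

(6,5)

Branch on row 1: col 1 → 1; col 2 → 1; col 3 → 0; col 4 → 1; col 6 → 3; col 7 → 0.
Sum: 1 + 1 + 0 + 1 + 3 + 0 = 6.

6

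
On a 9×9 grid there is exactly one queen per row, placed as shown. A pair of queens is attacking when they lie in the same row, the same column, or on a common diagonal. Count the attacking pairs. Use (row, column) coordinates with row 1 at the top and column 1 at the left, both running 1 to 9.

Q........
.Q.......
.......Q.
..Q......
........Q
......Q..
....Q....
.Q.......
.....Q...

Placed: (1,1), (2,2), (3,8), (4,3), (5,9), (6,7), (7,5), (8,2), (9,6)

2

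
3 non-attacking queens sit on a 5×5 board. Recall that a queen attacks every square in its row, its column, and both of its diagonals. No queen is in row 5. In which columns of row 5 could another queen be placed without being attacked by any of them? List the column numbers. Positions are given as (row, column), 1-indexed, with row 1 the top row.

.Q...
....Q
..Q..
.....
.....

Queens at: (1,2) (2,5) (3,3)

(1,2) attacks row 5 at column 2.
(2,5) attacks row 5 at column 5 and diagonals 2.
(3,3) attacks row 5 at column 3 and diagonals 1, 5.
Attacked columns: {1, 2, 3, 5}. Safe: {4}.

columns 4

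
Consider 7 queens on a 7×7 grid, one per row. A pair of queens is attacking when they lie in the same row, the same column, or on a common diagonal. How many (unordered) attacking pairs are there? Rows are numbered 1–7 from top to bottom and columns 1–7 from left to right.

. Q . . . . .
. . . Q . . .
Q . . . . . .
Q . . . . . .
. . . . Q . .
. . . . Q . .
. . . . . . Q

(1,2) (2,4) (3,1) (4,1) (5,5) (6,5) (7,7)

Same column: (3,1)–(4,1) (column 1); (5,5)–(6,5) (column 5).
Same diagonal: (5,5)–(7,7) (|5−7| = |5−7| = 2).
Total attacking pairs: 3.

3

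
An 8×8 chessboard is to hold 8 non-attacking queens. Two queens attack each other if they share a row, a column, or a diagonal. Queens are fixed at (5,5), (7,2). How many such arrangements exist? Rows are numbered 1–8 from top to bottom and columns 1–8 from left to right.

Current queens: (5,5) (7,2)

Branch on row 1: col 3 → 1; col 4 → 0; col 6 → 1; col 7 → 0.
Sum: 1 + 0 + 1 + 0 = 2.

2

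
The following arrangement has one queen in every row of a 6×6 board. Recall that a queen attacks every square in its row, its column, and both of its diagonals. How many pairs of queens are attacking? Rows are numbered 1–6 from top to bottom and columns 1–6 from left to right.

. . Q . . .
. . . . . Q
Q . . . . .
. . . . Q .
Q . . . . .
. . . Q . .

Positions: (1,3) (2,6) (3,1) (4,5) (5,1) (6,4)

3

Same column: (3,1)–(5,1) (column 1).
Same diagonal: (1,3)–(3,1) (|1−3| = |3−1| = 2); (3,1)–(6,4) (|3−6| = |1−4| = 3).
Total attacking pairs: 3.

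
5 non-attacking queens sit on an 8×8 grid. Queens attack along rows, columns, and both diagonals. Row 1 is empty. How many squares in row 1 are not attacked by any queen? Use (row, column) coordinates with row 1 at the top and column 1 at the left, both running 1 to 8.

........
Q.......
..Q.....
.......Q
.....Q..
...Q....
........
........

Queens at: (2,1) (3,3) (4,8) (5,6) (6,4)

(2,1) attacks row 1 at column 1 and diagonals 2.
(3,3) attacks row 1 at column 3 and diagonals 1, 5.
(4,8) attacks row 1 at column 8 and diagonals 5.
(5,6) attacks row 1 at column 6 and diagonals 2.
(6,4) attacks row 1 at column 4.
Attacked columns: {1, 2, 3, 4, 5, 6, 8}. Safe: {7}.

1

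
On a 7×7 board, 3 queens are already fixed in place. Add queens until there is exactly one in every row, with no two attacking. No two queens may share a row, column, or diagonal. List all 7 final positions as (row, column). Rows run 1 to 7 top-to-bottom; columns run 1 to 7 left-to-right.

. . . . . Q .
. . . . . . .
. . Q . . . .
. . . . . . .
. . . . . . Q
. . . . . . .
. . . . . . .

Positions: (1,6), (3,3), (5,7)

Row 2: attacked by (1,6)→{5,6,7}; (3,3)→{2,3,4}; (5,7)→{4,7}. Safe: 1. Place at column 1.
Row 4: attacked by (1,6)→{3,6}; (2,1)→{1,3}; (3,3)→{2,3,4}; (5,7)→{6,7}. Safe: 5. Place at column 5.
Row 6: attacked by (1,6)→{1,6}; (2,1)→{1,5}; (3,3)→{3,6}; (4,5)→{3,5,7}; (5,7)→{6,7}. Safe: 2, 4. Place at column 2.
Row 7: attacked by (1,6)→{6}; (2,1)→{1,6}; (3,3)→{3,7}; (4,5)→{2,5}; (5,7)→{5,7}; (6,2)→{1,2,3}. Safe: 4. Place at column 4.
Columns [6, 1, 3, 5, 7, 2, 4], r−c [-5, 1, 0, -1, -2, 4, 3], r+c [7, 3, 6, 9, 12, 8, 11] are all distinct, so no two queens attack.

(1,6) (2,1) (3,3) (4,5) (5,7) (6,2) (7,4)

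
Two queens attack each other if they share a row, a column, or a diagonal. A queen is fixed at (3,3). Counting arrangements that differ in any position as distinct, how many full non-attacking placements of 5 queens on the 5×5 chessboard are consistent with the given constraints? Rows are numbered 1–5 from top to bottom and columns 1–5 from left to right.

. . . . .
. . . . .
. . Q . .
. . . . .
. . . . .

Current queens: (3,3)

2

Branch on row 1: col 2 → 1; col 4 → 1.
Sum: 1 + 1 = 2.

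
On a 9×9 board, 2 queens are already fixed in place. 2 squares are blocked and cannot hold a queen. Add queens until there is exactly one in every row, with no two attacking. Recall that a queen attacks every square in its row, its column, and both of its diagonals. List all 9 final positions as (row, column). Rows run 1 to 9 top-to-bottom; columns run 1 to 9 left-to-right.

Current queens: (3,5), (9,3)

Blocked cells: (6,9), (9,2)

(1,9) (2,2) (3,5) (4,7) (5,4) (6,1) (7,8) (8,6) (9,3)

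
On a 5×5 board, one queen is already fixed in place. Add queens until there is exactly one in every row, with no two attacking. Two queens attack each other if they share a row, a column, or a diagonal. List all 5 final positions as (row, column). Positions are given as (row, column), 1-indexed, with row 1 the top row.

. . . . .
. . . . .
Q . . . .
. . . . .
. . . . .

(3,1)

Row 1: attacked by (3,1)→{1,3}. Safe: 2, 4, 5. Place at column 2.
Row 2: attacked by (1,2)→{1,2,3}; (3,1)→{1,2}. Safe: 4, 5. Place at column 4.
Row 4: attacked by (1,2)→{2,5}; (2,4)→{2,4}; (3,1)→{1,2}. Safe: 3. Place at column 3.
Row 5: attacked by (1,2)→{2}; (2,4)→{1,4}; (3,1)→{1,3}; (4,3)→{2,3,4}. Safe: 5. Place at column 5.
Columns [2, 4, 1, 3, 5], r−c [-1, -2, 2, 1, 0], r+c [3, 6, 4, 7, 10] are all distinct, so no two queens attack.

(1,2) (2,4) (3,1) (4,3) (5,5)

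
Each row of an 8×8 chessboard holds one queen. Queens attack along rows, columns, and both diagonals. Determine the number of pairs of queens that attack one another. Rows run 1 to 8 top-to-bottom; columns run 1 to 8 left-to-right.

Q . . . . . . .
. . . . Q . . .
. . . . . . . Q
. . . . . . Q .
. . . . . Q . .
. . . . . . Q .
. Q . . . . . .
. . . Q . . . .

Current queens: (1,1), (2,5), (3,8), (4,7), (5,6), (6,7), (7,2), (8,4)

Same column: (4,7)–(6,7) (column 7).
Same diagonal: (2,5)–(4,7) (|2−4| = |5−7| = 2); (3,8)–(4,7) (|3−4| = |8−7| = 1); (3,8)–(5,6) (|3−5| = |8−6| = 2); (4,7)–(5,6) (|4−5| = |7−6| = 1); (5,6)–(6,7) (|5−6| = |6−7| = 1).
Total attacking pairs: 6.

6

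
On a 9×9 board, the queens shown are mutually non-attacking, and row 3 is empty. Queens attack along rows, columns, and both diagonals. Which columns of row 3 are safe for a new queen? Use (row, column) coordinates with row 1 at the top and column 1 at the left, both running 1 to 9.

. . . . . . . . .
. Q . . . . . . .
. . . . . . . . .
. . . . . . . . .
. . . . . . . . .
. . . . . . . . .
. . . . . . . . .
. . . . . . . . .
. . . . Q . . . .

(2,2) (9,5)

(2,2) attacks row 3 at column 2 and diagonals 1, 3.
(9,5) attacks row 3 at column 5.
Attacked columns: {1, 2, 3, 5}. Safe: {4, 6, 7, 8, 9}.

columns 4, 6, 7, 8, 9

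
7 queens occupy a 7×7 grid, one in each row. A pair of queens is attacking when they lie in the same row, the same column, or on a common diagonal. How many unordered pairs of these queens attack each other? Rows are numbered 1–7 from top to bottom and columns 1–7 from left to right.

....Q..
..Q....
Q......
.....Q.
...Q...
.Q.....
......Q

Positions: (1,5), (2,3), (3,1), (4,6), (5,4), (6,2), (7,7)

All columns are distinct and no two queens satisfy |Δrow| = |Δcol|, so no pair attacks.

0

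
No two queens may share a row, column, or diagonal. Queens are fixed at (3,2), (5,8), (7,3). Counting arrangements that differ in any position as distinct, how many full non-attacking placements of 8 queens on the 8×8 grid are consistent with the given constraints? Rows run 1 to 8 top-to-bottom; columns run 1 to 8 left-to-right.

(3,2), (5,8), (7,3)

Branch on row 1: col 1 → 0; col 5 → 1; col 6 → 0; col 7 → 1.
Sum: 0 + 1 + 0 + 1 = 2.

2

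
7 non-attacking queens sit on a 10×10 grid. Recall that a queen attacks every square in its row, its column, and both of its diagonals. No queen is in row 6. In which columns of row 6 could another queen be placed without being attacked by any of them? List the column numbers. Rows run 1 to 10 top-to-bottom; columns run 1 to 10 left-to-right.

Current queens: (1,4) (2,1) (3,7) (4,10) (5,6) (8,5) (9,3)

(1,4) attacks row 6 at column 4 and diagonals 9.
(2,1) attacks row 6 at column 1 and diagonals 5.
(3,7) attacks row 6 at column 7 and diagonals 4, 10.
(4,10) attacks row 6 at column 10 and diagonals 8.
(5,6) attacks row 6 at column 6 and diagonals 5, 7.
(8,5) attacks row 6 at column 5 and diagonals 3, 7.
(9,3) attacks row 6 at column 3 and diagonals 6.
Attacked columns: {1, 3, 4, 5, 6, 7, 8, 9, 10}. Safe: {2}.

columns 2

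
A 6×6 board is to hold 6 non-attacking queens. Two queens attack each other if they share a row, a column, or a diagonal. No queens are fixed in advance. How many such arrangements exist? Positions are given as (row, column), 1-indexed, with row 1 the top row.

Branch on row 1: col 1 → 0; col 2 → 1; col 3 → 1; col 4 → 1; col 5 → 1; col 6 → 0.
Sum: 0 + 1 + 1 + 1 + 1 + 0 = 4.
(This is the classic 6-queens count.)

4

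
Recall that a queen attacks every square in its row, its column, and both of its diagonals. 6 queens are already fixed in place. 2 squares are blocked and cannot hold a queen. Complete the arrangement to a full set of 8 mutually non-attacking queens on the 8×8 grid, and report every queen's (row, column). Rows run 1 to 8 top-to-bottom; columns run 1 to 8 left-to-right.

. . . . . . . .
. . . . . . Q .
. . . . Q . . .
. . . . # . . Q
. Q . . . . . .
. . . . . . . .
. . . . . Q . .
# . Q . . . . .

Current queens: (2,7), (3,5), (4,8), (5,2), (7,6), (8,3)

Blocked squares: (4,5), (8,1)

(1,1) (2,7) (3,5) (4,8) (5,2) (6,4) (7,6) (8,3)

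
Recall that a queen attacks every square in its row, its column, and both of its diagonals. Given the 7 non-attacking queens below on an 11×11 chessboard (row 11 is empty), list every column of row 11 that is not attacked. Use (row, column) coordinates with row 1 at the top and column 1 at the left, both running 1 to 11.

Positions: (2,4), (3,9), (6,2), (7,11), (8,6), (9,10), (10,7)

columns 5

(2,4) attacks row 11 at column 4.
(3,9) attacks row 11 at column 9 and diagonals 1.
(6,2) attacks row 11 at column 2 and diagonals 7.
(7,11) attacks row 11 at column 11 and diagonals 7.
(8,6) attacks row 11 at column 6 and diagonals 3, 9.
(9,10) attacks row 11 at column 10 and diagonals 8.
(10,7) attacks row 11 at column 7 and diagonals 6, 8.
Attacked columns: {1, 2, 3, 4, 6, 7, 8, 9, 10, 11}. Safe: {5}.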